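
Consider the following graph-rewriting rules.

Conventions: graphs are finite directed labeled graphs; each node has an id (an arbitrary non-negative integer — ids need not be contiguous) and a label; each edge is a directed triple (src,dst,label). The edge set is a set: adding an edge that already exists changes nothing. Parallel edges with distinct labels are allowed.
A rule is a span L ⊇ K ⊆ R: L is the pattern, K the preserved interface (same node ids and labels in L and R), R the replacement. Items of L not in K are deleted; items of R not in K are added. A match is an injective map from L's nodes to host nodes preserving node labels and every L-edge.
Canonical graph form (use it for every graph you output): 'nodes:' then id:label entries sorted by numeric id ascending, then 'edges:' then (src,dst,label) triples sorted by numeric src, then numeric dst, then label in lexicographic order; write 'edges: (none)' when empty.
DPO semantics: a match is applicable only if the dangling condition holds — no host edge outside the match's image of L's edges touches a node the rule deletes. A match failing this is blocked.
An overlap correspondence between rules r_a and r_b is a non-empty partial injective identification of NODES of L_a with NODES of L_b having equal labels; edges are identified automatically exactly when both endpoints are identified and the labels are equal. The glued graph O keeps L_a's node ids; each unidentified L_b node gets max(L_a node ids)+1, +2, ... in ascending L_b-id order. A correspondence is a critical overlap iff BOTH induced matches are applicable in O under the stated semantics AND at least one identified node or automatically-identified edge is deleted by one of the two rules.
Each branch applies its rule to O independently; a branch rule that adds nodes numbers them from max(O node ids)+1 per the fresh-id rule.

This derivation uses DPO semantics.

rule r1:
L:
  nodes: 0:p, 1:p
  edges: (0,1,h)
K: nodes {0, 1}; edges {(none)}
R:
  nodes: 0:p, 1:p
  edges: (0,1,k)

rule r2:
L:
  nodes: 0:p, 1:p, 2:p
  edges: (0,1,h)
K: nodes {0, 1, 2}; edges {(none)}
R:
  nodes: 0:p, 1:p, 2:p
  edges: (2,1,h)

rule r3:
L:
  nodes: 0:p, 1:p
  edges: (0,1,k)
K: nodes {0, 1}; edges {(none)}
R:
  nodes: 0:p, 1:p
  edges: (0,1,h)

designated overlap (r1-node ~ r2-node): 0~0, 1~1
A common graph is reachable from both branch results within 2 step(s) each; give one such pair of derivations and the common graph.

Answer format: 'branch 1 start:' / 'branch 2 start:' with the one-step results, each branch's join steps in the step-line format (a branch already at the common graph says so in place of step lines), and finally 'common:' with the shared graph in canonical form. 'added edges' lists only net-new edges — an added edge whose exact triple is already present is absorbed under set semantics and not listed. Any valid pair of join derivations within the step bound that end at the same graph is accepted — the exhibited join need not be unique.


branch 1 start:
nodes: 0:p, 1:p, 2:p
edges: (0,1,k)
branch 2 start:
nodes: 0:p, 1:p, 2:p
edges: (2,1,h)
branch 1 step 1: rule r3; match: 0->0, 1->1; deleted nodes (none); deleted edges (0,1,k); added nodes (none); added edges (0,1,h); result: nodes: 0:p, 1:p, 2:p edges: (0,1,h)
branch 2 step 1: rule r2; match: 0->2, 1->1, 2->0; deleted nodes (none); deleted edges (2,1,h); added nodes (none); added edges (0,1,h); result: nodes: 0:p, 1:p, 2:p edges: (0,1,h)
common:
nodes: 0:p, 1:p, 2:p
edges: (0,1,h)


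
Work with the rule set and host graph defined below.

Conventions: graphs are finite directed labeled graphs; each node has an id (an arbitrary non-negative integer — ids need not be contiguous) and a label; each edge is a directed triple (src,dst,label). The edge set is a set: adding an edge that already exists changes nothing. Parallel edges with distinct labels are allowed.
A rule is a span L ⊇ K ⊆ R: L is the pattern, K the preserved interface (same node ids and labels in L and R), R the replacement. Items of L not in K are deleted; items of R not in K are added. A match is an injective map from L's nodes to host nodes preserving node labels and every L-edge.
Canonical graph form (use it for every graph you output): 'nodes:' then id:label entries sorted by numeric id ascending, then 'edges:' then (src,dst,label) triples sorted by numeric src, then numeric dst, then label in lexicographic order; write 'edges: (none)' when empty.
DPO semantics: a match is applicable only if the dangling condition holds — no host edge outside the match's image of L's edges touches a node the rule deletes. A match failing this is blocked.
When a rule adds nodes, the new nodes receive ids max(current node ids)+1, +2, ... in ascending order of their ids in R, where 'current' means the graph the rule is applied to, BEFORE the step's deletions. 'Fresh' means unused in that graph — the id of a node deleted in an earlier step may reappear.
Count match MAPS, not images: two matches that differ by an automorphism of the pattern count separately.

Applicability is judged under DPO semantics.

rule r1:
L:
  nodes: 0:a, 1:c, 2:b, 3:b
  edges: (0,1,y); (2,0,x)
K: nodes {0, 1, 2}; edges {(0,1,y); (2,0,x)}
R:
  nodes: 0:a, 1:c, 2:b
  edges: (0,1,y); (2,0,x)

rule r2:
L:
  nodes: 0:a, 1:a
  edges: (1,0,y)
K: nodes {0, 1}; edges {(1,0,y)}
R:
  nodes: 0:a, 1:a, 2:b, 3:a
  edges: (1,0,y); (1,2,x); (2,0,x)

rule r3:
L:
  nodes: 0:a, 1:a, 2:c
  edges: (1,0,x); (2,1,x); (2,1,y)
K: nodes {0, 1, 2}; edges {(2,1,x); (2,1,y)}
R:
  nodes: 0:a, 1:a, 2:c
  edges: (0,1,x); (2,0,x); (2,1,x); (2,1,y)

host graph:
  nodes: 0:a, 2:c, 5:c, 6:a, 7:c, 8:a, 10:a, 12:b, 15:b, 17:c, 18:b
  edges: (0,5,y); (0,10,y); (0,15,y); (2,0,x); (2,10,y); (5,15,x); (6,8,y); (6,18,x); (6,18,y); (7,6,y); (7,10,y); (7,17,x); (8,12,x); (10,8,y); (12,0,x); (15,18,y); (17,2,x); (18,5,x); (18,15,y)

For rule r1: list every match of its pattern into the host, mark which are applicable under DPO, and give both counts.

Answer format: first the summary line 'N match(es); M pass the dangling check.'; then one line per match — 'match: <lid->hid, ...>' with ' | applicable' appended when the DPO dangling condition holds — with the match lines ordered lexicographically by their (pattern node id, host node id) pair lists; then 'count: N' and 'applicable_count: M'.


2 match(es); 0 pass the dangling check.
match: 0->0, 1->5, 2->12, 3->15
match: 0->0, 1->5, 2->12, 3->18
count: 2
applicable_count: 0


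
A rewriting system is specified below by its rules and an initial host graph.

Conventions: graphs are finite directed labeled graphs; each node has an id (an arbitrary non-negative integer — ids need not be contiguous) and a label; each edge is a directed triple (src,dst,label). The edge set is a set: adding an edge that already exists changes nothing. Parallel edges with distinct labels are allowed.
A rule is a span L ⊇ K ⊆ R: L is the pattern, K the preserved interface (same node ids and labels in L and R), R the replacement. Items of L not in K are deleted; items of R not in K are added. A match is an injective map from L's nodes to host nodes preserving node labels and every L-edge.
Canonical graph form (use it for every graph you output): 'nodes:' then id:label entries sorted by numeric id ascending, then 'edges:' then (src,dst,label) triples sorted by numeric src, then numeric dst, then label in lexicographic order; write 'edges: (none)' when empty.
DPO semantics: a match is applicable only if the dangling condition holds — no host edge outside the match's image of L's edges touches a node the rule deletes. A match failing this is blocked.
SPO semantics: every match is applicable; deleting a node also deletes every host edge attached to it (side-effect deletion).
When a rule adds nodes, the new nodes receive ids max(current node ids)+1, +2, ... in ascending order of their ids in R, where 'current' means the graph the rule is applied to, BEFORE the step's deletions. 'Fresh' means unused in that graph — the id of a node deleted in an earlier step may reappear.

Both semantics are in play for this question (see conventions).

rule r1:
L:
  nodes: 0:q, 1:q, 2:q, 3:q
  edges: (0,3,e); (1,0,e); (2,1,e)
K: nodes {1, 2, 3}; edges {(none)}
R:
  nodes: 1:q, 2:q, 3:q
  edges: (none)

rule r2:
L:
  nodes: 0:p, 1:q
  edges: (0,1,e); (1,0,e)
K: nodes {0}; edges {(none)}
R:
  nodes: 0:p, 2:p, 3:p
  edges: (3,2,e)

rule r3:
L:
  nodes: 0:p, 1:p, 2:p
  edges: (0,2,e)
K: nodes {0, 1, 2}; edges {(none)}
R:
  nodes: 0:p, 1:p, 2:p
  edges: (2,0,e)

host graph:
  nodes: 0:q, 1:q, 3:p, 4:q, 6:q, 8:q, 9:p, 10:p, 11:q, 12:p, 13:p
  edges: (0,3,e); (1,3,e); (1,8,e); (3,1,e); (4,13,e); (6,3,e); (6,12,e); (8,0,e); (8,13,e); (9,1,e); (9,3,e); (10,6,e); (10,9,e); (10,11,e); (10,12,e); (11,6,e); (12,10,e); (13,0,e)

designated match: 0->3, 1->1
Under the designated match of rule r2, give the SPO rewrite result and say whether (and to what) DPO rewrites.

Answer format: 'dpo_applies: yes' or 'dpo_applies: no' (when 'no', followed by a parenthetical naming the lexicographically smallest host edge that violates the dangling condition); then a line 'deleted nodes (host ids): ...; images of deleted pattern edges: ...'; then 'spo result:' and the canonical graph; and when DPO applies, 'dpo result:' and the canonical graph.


dpo_applies: no
(the rule deletes node 1, which keeps host edge (1,8,e) outside the match image — the dangling condition fails, DPO blocks; SPO proceeds and side-deletes such edges)
deleted nodes (host ids): 1; images of deleted pattern edges: (1,3,e); (3,1,e)
spo result:
nodes: 0:q, 3:p, 4:q, 6:q, 8:q, 9:p, 10:p, 11:q, 12:p, 13:p, 14:p, 15:p
edges: (0,3,e); (4,13,e); (6,3,e); (6,12,e); (8,0,e); (8,13,e); (9,3,e); (10,6,e); (10,9,e); (10,11,e); (10,12,e); (11,6,e); (12,10,e); (13,0,e); (15,14,e)


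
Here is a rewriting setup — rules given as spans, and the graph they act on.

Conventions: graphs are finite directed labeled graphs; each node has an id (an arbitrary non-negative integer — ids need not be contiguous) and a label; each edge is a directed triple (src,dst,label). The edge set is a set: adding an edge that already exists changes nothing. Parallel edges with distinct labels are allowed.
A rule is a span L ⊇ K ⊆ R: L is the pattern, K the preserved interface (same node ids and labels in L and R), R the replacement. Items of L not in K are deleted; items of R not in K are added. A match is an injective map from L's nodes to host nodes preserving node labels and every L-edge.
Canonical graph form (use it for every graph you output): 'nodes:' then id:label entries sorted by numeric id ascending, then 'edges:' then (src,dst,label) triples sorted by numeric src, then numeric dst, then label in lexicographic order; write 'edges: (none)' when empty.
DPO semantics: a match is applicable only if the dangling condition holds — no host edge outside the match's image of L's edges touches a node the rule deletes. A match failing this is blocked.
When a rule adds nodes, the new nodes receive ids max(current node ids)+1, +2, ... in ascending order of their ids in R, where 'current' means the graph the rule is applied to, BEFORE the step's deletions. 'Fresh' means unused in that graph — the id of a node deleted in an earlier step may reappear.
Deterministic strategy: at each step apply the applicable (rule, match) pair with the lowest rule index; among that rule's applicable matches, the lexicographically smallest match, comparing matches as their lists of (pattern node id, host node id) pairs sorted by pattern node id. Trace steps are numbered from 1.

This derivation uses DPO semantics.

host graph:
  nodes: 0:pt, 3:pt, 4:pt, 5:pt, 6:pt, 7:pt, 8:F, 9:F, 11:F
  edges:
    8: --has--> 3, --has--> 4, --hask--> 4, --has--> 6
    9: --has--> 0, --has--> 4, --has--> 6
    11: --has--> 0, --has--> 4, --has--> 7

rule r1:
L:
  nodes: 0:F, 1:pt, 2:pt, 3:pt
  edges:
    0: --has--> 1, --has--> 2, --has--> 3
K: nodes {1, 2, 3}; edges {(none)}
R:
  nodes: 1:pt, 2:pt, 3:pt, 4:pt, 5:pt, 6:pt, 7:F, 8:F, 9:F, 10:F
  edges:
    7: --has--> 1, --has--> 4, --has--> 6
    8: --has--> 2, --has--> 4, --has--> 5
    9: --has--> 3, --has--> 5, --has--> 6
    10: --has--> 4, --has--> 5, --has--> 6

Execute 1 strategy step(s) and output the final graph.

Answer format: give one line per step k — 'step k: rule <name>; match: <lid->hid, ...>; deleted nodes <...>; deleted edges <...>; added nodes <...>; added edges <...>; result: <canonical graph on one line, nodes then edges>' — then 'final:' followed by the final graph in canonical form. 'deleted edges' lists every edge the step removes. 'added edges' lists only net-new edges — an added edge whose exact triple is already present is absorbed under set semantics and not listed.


step 1: rule r1; match: 0->9, 1->0, 2->4, 3->6; deleted nodes 9; deleted edges (9,0,has); (9,4,has); (9,6,has); added nodes 12, 13, 14, 15, 16, 17, 18; added edges (15,0,has); (15,12,has); (15,14,has); (16,4,has); (16,12,has); (16,13,has); (17,6,has); (17,13,has); (17,14,has); (18,12,has); (18,13,has); (18,14,has); result: nodes: 0:pt, 3:pt, 4:pt, 5:pt, 6:pt, 7:pt, 8:F, 11:F, 12:pt, 13:pt, 14:pt, 15:F, 16:F, 17:F, 18:F edges: (8,3,has); (8,4,has); (8,4,hask); (8,6,has); (11,0,has); (11,4,has); (11,7,has); (15,0,has); (15,12,has); (15,14,has); (16,4,has); (16,12,has); (16,13,has); (17,6,has); (17,13,has); (17,14,has); (18,12,has); (18,13,has); (18,14,has)
final:
nodes: 0:pt, 3:pt, 4:pt, 5:pt, 6:pt, 7:pt, 8:F, 11:F, 12:pt, 13:pt, 14:pt, 15:F, 16:F, 17:F, 18:F
edges: (8,3,has); (8,4,has); (8,4,hask); (8,6,has); (11,0,has); (11,4,has); (11,7,has); (15,0,has); (15,12,has); (15,14,has); (16,4,has); (16,12,has); (16,13,has); (17,6,has); (17,13,has); (17,14,has); (18,12,has); (18,13,has); (18,14,has)


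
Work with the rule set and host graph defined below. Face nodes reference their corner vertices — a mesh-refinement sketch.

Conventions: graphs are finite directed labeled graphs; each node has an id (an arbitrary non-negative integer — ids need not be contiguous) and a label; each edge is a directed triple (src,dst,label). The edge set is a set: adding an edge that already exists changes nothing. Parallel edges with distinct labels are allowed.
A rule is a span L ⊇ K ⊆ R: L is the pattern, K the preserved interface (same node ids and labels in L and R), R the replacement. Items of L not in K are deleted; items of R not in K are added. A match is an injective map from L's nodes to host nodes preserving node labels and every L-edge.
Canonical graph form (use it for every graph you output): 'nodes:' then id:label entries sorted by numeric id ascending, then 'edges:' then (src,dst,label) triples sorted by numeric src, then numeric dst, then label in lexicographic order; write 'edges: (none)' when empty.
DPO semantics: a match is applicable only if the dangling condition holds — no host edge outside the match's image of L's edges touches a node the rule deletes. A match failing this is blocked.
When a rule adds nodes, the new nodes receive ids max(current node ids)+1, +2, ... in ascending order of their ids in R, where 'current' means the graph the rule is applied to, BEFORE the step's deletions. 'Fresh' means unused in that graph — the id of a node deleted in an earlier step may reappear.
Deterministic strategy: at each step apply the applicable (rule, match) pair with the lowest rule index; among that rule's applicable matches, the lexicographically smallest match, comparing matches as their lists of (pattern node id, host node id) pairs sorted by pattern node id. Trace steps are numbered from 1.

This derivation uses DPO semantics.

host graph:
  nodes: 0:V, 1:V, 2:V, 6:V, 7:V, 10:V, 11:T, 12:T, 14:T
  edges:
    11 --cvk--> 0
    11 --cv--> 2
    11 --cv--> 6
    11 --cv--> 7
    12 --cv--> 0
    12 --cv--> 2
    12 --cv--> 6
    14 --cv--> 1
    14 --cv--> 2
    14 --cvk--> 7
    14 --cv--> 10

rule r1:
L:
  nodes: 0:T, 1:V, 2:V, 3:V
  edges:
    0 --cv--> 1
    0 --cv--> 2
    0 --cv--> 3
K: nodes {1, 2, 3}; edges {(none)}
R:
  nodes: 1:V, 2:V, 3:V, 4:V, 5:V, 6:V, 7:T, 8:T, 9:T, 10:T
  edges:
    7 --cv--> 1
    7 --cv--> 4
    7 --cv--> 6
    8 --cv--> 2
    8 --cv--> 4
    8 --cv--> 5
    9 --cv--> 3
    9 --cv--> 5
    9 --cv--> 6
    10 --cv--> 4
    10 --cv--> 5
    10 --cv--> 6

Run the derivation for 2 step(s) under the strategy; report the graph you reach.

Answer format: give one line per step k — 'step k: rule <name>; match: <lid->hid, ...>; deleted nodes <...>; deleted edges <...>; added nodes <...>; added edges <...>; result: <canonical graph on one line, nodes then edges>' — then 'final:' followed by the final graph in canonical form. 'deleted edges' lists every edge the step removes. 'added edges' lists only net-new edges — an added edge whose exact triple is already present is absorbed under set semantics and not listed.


step 1: rule r1; match: 0->12, 1->0, 2->2, 3->6; deleted nodes 12; deleted edges (12,0,cv); (12,2,cv); (12,6,cv); added nodes 15, 16, 17, 18, 19, 20, 21; added edges (18,0,cv); (18,15,cv); (18,17,cv); (19,2,cv); (19,15,cv); (19,16,cv); (20,6,cv); (20,16,cv); (20,17,cv); (21,15,cv); (21,16,cv); (21,17,cv); result: nodes: 0:V, 1:V, 2:V, 6:V, 7:V, 10:V, 11:T, 14:T, 15:V, 16:V, 17:V, 18:T, 19:T, 20:T, 21:T edges: (11,0,cvk); (11,2,cv); (11,6,cv); (11,7,cv); (14,1,cv); (14,2,cv); (14,7,cvk); (14,10,cv); (18,0,cv); (18,15,cv); (18,17,cv); (19,2,cv); (19,15,cv); (19,16,cv); (20,6,cv); (20,16,cv); (20,17,cv); (21,15,cv); (21,16,cv); (21,17,cv)
step 2: rule r1; match: 0->18, 1->0, 2->15, 3->17; deleted nodes 18; deleted edges (18,0,cv); (18,15,cv); (18,17,cv); added nodes 22, 23, 24, 25, 26, 27, 28; added edges (25,0,cv); (25,22,cv); (25,24,cv); (26,15,cv); (26,22,cv); (26,23,cv); (27,17,cv); (27,23,cv); (27,24,cv); (28,22,cv); (28,23,cv); (28,24,cv); result: nodes: 0:V, 1:V, 2:V, 6:V, 7:V, 10:V, 11:T, 14:T, 15:V, 16:V, 17:V, 19:T, 20:T, 21:T, 22:V, 23:V, 24:V, 25:T, 26:T, 27:T, 28:T edges: (11,0,cvk); (11,2,cv); (11,6,cv); (11,7,cv); (14,1,cv); (14,2,cv); (14,7,cvk); (14,10,cv); (19,2,cv); (19,15,cv); (19,16,cv); (20,6,cv); (20,16,cv); (20,17,cv); (21,15,cv); (21,16,cv); (21,17,cv); (25,0,cv); (25,22,cv); (25,24,cv); (26,15,cv); (26,22,cv); (26,23,cv); (27,17,cv); (27,23,cv); (27,24,cv); (28,22,cv); (28,23,cv); (28,24,cv)
final:
nodes: 0:V, 1:V, 2:V, 6:V, 7:V, 10:V, 11:T, 14:T, 15:V, 16:V, 17:V, 19:T, 20:T, 21:T, 22:V, 23:V, 24:V, 25:T, 26:T, 27:T, 28:T
edges: (11,0,cvk); (11,2,cv); (11,6,cv); (11,7,cv); (14,1,cv); (14,2,cv); (14,7,cvk); (14,10,cv); (19,2,cv); (19,15,cv); (19,16,cv); (20,6,cv); (20,16,cv); (20,17,cv); (21,15,cv); (21,16,cv); (21,17,cv); (25,0,cv); (25,22,cv); (25,24,cv); (26,15,cv); (26,22,cv); (26,23,cv); (27,17,cv); (27,23,cv); (27,24,cv); (28,22,cv); (28,23,cv); (28,24,cv)


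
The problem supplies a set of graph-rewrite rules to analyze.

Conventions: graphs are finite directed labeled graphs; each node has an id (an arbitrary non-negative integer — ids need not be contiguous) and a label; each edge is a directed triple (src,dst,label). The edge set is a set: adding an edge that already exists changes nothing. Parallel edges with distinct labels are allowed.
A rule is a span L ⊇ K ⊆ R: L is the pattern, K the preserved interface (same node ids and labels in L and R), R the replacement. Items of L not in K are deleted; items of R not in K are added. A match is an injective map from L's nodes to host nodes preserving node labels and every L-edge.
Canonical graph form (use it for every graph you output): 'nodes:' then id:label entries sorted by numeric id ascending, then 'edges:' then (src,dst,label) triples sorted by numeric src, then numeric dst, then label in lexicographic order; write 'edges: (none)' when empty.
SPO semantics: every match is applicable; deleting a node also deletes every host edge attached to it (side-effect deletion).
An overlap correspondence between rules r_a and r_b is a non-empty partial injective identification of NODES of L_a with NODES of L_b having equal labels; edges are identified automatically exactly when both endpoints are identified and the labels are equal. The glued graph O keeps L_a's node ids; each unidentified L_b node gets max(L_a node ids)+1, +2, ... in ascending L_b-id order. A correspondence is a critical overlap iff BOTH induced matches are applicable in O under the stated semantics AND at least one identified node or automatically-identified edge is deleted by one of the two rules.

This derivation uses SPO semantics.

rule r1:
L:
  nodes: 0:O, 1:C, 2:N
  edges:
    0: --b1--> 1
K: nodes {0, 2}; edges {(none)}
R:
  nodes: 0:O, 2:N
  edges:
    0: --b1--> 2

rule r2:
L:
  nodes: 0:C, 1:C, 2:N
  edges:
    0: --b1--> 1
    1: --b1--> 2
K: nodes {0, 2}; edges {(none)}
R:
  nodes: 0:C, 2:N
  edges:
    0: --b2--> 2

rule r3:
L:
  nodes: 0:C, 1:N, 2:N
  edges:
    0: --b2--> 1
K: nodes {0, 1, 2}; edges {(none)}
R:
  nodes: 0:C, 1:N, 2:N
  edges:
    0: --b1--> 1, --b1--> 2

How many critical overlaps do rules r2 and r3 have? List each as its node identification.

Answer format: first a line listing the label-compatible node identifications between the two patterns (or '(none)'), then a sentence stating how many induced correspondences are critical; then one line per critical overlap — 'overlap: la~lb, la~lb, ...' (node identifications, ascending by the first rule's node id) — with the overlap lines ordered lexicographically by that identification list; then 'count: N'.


label-compatible node identifications between L(r2) and L(r3): 0~0, 1~0, 2~1, 2~2
3 of the induced correspondences are critical overlaps of r2 and r3.
overlap: 1~0
overlap: 1~0, 2~1
overlap: 1~0, 2~2
count: 3


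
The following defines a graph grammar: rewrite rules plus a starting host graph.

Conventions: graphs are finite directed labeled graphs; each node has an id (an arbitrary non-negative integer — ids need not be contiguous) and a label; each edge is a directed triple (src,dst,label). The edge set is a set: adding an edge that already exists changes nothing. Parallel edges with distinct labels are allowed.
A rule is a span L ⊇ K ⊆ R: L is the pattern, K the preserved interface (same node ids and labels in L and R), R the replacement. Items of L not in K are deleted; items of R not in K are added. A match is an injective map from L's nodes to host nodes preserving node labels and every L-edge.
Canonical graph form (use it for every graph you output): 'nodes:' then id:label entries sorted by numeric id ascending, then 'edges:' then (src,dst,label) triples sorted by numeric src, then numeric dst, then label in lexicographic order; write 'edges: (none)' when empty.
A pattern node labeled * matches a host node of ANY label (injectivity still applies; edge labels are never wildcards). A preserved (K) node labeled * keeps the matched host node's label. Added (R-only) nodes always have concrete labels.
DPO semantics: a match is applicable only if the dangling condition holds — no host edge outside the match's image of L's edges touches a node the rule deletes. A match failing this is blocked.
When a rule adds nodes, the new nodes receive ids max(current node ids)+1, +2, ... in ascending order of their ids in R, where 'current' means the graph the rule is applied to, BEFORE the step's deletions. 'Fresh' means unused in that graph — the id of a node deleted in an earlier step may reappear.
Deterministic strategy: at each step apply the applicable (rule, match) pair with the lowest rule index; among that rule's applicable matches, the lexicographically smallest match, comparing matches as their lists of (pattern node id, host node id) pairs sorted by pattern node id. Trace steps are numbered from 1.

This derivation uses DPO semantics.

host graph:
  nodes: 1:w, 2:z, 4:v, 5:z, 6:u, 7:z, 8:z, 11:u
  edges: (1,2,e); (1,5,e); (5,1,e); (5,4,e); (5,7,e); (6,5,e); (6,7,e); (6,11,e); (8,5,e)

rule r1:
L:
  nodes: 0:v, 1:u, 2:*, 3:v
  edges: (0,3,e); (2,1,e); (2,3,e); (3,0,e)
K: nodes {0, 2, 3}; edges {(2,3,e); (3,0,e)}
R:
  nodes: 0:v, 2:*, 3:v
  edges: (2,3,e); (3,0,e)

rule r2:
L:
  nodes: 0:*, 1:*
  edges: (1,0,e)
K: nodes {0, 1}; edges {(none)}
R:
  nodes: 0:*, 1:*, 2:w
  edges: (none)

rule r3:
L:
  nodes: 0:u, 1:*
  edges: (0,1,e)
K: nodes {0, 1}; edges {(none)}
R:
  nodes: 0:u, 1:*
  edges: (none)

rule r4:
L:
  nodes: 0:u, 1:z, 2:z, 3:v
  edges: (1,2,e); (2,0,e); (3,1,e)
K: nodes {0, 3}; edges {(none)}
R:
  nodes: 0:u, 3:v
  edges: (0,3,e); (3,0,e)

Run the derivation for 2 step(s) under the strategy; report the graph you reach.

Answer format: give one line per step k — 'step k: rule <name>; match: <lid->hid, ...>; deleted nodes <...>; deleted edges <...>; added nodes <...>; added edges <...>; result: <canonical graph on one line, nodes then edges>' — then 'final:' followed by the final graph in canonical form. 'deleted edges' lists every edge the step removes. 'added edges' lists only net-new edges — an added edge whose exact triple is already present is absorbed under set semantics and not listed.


step 1: rule r2; match: 0->1, 1->5; deleted nodes (none); deleted edges (5,1,e); added nodes 12; added edges (none); result: nodes: 1:w, 2:z, 4:v, 5:z, 6:u, 7:z, 8:z, 11:u, 12:w edges: (1,2,e); (1,5,e); (5,4,e); (5,7,e); (6,5,e); (6,7,e); (6,11,e); (8,5,e)
step 2: rule r2; match: 0->2, 1->1; deleted nodes (none); deleted edges (1,2,e); added nodes 13; added edges (none); result: nodes: 1:w, 2:z, 4:v, 5:z, 6:u, 7:z, 8:z, 11:u, 12:w, 13:w edges: (1,5,e); (5,4,e); (5,7,e); (6,5,e); (6,7,e); (6,11,e); (8,5,e)
final:
nodes: 1:w, 2:z, 4:v, 5:z, 6:u, 7:z, 8:z, 11:u, 12:w, 13:w
edges: (1,5,e); (5,4,e); (5,7,e); (6,5,e); (6,7,e); (6,11,e); (8,5,e)


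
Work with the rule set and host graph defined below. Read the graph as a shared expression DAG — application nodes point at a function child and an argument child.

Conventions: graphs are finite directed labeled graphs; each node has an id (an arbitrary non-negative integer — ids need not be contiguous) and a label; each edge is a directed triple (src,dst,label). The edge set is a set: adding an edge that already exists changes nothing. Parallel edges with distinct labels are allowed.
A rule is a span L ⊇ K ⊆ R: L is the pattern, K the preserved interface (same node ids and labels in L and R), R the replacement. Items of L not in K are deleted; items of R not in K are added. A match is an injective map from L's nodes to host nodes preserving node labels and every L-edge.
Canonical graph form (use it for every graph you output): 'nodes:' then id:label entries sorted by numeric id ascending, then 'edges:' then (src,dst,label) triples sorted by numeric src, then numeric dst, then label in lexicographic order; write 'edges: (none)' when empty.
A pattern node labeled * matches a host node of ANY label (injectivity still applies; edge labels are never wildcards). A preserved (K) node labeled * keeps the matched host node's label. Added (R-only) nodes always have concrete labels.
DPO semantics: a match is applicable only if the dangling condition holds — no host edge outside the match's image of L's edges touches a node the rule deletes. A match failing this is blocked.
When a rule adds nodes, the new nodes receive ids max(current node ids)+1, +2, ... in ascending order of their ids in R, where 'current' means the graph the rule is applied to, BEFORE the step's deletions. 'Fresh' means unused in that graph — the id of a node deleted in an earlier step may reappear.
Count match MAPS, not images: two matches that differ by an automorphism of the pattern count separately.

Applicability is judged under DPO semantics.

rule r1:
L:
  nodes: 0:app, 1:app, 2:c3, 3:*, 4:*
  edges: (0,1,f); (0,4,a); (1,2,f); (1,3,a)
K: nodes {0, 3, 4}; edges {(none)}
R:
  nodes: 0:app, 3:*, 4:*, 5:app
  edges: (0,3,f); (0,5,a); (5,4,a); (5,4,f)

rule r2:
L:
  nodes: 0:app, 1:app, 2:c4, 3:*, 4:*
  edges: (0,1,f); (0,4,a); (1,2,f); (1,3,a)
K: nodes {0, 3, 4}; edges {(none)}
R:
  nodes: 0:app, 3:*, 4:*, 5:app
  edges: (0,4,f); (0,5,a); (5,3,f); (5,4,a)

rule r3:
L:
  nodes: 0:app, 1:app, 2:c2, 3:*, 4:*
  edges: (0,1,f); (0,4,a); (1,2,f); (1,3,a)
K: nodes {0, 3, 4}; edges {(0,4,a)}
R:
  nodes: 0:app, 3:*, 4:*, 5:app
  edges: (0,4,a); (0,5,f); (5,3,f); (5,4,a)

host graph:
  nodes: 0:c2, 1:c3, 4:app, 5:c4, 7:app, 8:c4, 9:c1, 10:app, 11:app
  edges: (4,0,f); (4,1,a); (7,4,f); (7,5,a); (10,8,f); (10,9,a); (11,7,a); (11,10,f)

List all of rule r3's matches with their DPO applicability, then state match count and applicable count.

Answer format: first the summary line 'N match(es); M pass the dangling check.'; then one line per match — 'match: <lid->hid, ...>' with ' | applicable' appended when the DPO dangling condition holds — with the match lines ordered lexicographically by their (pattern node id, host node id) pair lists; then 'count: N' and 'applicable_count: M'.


1 match(es); 1 pass the dangling check.
match: 0->7, 1->4, 2->0, 3->1, 4->5 | applicable
count: 1
applicable_count: 1


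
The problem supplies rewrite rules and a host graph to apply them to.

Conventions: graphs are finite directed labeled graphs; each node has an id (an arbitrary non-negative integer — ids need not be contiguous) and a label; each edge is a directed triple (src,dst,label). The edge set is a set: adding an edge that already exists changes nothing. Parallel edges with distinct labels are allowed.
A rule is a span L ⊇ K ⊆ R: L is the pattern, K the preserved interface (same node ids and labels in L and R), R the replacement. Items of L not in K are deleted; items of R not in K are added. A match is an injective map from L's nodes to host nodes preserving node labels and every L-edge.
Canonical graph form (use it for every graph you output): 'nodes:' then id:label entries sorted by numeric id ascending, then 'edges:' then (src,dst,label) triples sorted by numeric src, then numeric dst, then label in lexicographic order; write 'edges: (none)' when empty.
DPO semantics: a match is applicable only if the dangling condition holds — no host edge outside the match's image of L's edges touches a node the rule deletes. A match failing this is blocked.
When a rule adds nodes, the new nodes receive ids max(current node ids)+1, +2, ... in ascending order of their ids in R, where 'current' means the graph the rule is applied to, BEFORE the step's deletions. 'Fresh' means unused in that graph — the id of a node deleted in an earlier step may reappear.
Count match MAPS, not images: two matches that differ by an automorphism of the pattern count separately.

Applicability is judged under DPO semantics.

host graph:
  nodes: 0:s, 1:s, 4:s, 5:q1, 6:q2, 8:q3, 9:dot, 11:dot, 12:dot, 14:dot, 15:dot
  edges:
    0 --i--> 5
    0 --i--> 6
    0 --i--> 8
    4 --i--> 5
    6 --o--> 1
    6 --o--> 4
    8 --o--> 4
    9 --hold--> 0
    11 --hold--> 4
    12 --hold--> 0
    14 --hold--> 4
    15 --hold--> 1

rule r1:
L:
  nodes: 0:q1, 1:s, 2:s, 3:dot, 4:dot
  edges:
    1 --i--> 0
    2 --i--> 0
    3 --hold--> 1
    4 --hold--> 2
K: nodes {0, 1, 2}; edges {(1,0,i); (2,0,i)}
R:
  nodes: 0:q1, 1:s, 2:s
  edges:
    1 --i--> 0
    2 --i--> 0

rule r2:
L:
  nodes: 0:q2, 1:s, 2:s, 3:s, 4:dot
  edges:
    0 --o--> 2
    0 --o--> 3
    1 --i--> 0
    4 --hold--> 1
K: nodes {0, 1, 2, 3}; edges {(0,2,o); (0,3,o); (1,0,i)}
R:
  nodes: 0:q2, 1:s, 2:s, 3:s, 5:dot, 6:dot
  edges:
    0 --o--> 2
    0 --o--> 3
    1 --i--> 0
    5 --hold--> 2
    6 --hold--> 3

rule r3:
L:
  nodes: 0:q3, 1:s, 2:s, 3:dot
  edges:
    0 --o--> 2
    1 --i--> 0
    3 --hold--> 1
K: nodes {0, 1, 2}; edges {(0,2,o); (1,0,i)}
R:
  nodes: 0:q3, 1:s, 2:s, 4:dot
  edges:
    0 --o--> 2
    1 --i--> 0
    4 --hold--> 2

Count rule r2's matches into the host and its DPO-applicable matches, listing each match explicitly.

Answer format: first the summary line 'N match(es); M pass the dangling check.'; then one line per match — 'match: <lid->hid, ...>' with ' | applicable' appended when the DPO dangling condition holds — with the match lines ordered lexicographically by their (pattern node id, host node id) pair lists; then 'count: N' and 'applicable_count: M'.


4 match(es); 4 pass the dangling check.
match: 0->6, 1->0, 2->1, 3->4, 4->9 | applicable
match: 0->6, 1->0, 2->1, 3->4, 4->12 | applicable
match: 0->6, 1->0, 2->4, 3->1, 4->9 | applicable
match: 0->6, 1->0, 2->4, 3->1, 4->12 | applicable
count: 4
applicable_count: 4


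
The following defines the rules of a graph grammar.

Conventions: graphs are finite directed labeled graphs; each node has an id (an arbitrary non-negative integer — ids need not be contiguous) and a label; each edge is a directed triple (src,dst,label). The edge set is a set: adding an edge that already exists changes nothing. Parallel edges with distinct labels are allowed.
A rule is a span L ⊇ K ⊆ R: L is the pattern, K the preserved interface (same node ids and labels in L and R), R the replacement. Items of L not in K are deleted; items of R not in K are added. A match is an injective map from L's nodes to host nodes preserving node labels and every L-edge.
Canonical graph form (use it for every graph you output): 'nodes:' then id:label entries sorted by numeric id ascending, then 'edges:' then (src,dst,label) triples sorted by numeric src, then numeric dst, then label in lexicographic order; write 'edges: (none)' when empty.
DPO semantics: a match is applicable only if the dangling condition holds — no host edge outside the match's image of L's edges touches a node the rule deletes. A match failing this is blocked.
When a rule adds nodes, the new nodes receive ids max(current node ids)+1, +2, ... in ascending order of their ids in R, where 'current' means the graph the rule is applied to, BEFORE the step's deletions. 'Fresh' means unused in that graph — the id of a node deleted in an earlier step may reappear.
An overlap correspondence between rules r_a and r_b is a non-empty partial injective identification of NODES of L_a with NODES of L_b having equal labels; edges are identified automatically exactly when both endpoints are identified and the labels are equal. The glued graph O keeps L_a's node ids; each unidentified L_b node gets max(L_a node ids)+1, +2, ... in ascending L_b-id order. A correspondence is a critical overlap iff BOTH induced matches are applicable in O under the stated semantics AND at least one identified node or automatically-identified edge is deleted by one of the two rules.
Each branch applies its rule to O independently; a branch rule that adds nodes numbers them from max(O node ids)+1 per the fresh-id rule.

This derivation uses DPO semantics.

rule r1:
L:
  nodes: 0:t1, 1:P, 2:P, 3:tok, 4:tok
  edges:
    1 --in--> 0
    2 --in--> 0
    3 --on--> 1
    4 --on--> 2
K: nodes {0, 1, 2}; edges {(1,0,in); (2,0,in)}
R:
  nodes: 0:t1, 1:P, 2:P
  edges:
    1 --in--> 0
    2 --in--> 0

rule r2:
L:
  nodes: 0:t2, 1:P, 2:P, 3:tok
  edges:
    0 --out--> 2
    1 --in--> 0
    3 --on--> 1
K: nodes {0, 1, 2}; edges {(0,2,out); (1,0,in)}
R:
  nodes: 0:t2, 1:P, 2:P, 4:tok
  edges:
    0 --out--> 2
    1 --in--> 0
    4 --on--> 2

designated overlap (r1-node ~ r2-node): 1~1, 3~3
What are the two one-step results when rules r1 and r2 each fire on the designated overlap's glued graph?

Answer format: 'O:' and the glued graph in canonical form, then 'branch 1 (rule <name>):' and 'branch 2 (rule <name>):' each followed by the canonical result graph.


O:
nodes: 0:t1, 1:P, 2:P, 3:tok, 4:tok, 5:t2, 6:P
edges: (1,0,in); (1,5,in); (2,0,in); (3,1,on); (4,2,on); (5,6,out)
branch 1 (rule r1):
nodes: 0:t1, 1:P, 2:P, 5:t2, 6:P
edges: (1,0,in); (1,5,in); (2,0,in); (5,6,out)
branch 2 (rule r2):
nodes: 0:t1, 1:P, 2:P, 4:tok, 5:t2, 6:P, 7:tok
edges: (1,0,in); (1,5,in); (2,0,in); (4,2,on); (5,6,out); (7,6,on)


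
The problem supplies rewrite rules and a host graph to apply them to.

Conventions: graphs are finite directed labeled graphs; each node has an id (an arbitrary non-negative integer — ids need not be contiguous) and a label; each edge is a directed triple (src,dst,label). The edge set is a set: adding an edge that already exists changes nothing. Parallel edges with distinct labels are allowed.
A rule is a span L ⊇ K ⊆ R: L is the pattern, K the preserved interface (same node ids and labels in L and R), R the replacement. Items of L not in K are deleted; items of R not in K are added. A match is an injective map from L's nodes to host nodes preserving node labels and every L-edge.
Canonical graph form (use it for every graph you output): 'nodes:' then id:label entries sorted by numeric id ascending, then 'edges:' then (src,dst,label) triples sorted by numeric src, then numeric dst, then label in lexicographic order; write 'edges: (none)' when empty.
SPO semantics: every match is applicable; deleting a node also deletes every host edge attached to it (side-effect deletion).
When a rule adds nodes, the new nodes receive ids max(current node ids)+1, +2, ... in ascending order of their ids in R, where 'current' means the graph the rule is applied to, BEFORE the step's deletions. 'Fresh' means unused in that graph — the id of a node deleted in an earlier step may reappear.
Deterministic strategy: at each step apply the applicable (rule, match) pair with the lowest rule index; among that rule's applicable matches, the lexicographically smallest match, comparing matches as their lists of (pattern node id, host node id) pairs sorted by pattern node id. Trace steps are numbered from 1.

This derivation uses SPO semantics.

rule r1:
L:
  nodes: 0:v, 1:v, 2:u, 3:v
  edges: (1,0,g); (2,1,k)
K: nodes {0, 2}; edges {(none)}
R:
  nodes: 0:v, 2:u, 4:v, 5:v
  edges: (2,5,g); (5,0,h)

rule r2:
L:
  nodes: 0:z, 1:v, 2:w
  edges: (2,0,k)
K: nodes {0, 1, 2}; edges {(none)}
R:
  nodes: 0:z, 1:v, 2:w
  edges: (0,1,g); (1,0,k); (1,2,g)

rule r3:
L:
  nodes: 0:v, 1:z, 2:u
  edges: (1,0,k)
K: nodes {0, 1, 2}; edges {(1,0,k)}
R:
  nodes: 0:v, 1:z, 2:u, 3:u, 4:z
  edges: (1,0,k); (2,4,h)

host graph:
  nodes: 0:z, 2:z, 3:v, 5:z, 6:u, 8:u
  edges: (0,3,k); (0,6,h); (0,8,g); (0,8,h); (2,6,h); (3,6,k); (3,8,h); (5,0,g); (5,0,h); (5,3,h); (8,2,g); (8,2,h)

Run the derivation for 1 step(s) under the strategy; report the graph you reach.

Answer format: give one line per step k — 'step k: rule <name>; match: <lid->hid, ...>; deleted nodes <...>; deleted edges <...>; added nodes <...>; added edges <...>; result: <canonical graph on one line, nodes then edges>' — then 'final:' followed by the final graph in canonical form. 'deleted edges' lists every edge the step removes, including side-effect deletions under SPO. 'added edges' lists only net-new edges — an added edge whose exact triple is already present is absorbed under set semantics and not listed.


step 1: rule r3; match: 0->3, 1->0, 2->6; deleted nodes (none); deleted edges (none); added nodes 9, 10; added edges (6,10,h); result: nodes: 0:z, 2:z, 3:v, 5:z, 6:u, 8:u, 9:u, 10:z edges: (0,3,k); (0,6,h); (0,8,g); (0,8,h); (2,6,h); (3,6,k); (3,8,h); (5,0,g); (5,0,h); (5,3,h); (6,10,h); (8,2,g); (8,2,h)
final:
nodes: 0:z, 2:z, 3:v, 5:z, 6:u, 8:u, 9:u, 10:z
edges: (0,3,k); (0,6,h); (0,8,g); (0,8,h); (2,6,h); (3,6,k); (3,8,h); (5,0,g); (5,0,h); (5,3,h); (6,10,h); (8,2,g); (8,2,h)


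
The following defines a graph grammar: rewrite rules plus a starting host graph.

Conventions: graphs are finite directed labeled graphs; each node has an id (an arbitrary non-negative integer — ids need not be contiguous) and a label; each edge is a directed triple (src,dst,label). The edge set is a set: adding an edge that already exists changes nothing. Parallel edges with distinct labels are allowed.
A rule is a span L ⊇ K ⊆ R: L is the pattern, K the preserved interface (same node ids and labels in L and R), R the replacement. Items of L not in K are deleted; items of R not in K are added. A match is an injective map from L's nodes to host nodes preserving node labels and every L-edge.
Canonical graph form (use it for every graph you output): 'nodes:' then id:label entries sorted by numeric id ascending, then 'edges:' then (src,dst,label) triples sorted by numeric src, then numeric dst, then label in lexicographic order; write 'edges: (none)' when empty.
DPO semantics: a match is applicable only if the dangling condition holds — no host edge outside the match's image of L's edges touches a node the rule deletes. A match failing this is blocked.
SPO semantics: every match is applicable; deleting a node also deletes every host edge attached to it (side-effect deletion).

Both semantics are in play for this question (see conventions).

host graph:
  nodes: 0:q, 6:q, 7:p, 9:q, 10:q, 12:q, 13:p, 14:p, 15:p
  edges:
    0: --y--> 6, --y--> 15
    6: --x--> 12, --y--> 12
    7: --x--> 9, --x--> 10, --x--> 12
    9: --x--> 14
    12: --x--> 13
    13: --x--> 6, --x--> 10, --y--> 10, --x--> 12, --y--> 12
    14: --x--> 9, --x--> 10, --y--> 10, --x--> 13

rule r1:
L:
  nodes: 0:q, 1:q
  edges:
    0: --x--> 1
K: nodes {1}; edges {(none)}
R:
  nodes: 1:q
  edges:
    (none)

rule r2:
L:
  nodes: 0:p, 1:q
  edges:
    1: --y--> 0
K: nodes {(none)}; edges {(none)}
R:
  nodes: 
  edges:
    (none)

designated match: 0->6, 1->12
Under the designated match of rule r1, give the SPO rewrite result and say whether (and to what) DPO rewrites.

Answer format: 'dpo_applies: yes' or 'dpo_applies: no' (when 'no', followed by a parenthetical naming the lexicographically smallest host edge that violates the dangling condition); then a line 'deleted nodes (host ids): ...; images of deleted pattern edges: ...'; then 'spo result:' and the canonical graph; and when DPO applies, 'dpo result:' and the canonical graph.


dpo_applies: no
(the rule deletes node 6, which keeps host edge (0,6,y) outside the match image — the dangling condition fails, DPO blocks; SPO proceeds and side-deletes such edges)
deleted nodes (host ids): 6; images of deleted pattern edges: (6,12,x)
spo result:
nodes: 0:q, 7:p, 9:q, 10:q, 12:q, 13:p, 14:p, 15:p
edges: (0,15,y); (7,9,x); (7,10,x); (7,12,x); (9,14,x); (12,13,x); (13,10,x); (13,10,y); (13,12,x); (13,12,y); (14,9,x); (14,10,x); (14,10,y); (14,13,x)
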